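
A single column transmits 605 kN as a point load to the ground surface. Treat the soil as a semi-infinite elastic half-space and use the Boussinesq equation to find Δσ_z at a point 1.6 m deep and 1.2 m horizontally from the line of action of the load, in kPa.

Δσ_z ≈ 37 kPa

Boussinesq vertical stress below a point load on an elastic half-space:
Δσ_z = 3P/(2πz²) · [1 + (r/z)²]^(−5/2)
r/z = 1.2/1.6 = 0.75; [1+(r/z)²]^(−5/2) = 0.32768.
Δσ_z = 3×605/(2π×1.6²) × 0.32768 = 112.84 × 0.32768 = 36.98 kPa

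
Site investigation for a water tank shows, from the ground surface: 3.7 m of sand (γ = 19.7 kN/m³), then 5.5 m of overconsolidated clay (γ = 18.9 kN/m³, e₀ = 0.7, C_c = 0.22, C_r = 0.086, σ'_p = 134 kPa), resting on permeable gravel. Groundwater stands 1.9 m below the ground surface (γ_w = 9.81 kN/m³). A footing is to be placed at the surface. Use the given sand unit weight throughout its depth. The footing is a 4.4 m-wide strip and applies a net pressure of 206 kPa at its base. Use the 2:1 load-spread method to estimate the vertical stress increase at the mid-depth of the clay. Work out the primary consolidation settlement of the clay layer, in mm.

S_c ≈ 124 mm

Mid-depth of clay below the ground surface: z = 3.7 + 5.5/2 = 6.45 m.
Total vertical stress at mid-clay: σ_v = 19.7×3.7 + 18.9×2.75 = 124.86 kPa.
Pore pressure: u = 9.81×(6.45 − 1.9) = 44.636 kPa.
Initial effective stress: σ'_0 = σ_v − u = 124.86 − 44.636 = 80.224 kPa.
Stress increase at mid-clay by the 2:1 spreading method:
Δσ = qB/(B+z) = 206×4.4/(4.4+6.45) = 83.539 kPa
Final effective stress: σ'_f = 80.224 + 83.539 = 163.76 kPa.
σ'_f = 163.76 > σ'_p = 134 kPa, so the stress path crosses the preconsolidation pressure — recompression up to σ'_p, then virgin compression beyond:
S_c = H/(1+e₀)·[C_r·log₁₀(σ'_p/σ'_0) + C_c·log₁₀(σ'_f/σ'_p)]
    = 5.5/1.7 × [0.086×log₁₀(134/80.224) + 0.22×log₁₀(163.76/134)]
    = 3.2353 × [0.019161 + 0.019163] = 0.124 m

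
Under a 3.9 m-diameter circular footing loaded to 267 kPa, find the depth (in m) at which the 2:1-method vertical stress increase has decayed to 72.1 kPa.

2:1 spreading — at depth z the loaded area has grown by z in each plan dimension:
qD²/(D+z)² = Δσ_z ⇒ z = D(√(q/Δσ_z) − 1) = 3.9×(√(267/72.1) − 1) = 3.605 m

z ≈ 3.61 m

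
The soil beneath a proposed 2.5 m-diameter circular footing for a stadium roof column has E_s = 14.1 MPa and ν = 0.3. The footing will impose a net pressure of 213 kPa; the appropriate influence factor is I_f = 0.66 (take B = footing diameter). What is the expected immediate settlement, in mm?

S_e ≈ 22.7 mm

Immediate (elastic) settlement: S_e = q·B·(1−ν²)/E_s · I_f.
E_s = 14.1 MPa = 14100 kPa.
S_e = 213 × 2.5 × (1 − 0.3²) / 14100 × 0.66
    = 213 × 2.5 × 0.91 / 14100 × 0.66
    = 0.02268 m = 22.68 mm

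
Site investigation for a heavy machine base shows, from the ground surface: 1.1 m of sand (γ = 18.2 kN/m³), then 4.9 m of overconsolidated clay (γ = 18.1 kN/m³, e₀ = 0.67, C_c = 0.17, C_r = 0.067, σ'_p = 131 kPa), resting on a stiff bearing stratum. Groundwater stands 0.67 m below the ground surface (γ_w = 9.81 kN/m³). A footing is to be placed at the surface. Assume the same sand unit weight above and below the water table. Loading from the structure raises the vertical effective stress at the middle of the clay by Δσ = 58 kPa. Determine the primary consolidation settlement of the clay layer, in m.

S_c ≈ 0.0818 m

Mid-depth of clay below the ground surface: z = 1.1 + 4.9/2 = 3.55 m.
Total vertical stress at mid-clay: σ_v = 18.2×1.1 + 18.1×2.45 = 64.365 kPa.
Pore pressure: u = 9.81×(3.55 − 0.67) = 28.253 kPa.
Initial effective stress: σ'_0 = σ_v − u = 64.365 − 28.253 = 36.112 kPa.
Final effective stress: σ'_f = 36.112 + 58 = 94.112 kPa.
σ'_f = 94.112 ≤ σ'_p = 131 kPa, so the clay remains overconsolidated and only the recompression index applies:
S_c = C_r·H/(1+e₀)·log₁₀(σ'_f/σ'_0) = 0.067×4.9/1.67×log₁₀(94.112/36.112)
    = 0.19658 × 0.41599 = 0.08178 m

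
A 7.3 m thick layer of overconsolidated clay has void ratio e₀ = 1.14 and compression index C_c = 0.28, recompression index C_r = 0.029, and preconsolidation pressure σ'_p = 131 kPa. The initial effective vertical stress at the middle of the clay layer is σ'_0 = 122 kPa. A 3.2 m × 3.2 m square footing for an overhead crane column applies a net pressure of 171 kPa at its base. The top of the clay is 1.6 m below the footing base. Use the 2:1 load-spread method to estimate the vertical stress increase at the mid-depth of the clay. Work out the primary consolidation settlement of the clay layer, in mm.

Mid-depth of clay below the footing base: z = 1.6 + 7.3/2 = 5.25 m.
Stress increase at mid-clay by the 2:1 spreading method:
Δσ = qBL/((B+z)(L+z)) = 171×3.2×3.2/((3.2+5.25)(3.2+5.25)) = 24.524 kPa
Final effective stress: σ'_f = 122 + 24.524 = 146.52 kPa.
σ'_f = 146.52 > σ'_p = 131 kPa, so the stress path crosses the preconsolidation pressure — recompression up to σ'_p, then virgin compression beyond:
S_c = H/(1+e₀)·[C_r·log₁₀(σ'_p/σ'_0) + C_c·log₁₀(σ'_f/σ'_p)]
    = 7.3/2.14 × [0.029×log₁₀(131/122) + 0.28×log₁₀(146.52/131)]
    = 3.4112 × [0.00089643 + 0.013615] = 0.0495 m

S_c ≈ 49.5 mm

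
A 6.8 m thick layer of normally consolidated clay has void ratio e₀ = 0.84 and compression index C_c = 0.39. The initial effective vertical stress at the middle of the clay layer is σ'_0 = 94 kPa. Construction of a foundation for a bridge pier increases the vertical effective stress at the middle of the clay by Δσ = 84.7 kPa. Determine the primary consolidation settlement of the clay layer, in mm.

Final effective stress: σ'_f = σ'_0 + Δσ = 94 + 84.7 = 178.7 kPa.
Normally consolidated clay, so the full stress increment lies on the virgin compression line:
S_c = C_c·H/(1+e₀)·log₁₀(σ'_f/σ'_0) = 0.39×6.8/(1+0.84)×log₁₀(178.7/94)
    = 1.4413 × 0.279 = 0.4021 m

S_c ≈ 402 mm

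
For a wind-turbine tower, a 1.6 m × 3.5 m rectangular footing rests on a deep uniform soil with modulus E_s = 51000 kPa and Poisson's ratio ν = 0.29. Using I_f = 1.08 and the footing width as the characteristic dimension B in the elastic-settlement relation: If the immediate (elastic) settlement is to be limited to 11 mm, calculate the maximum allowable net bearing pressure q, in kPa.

S_e = q·B·(1−ν²)/E_s · I_f  ⇒  q = S_e·E_s / (B·(1−ν²)·I_f).
q = 0.011 × 51000 / (1.6 × 0.9159 × 1.08) = 354.5 kPa

q ≈ 354 kPa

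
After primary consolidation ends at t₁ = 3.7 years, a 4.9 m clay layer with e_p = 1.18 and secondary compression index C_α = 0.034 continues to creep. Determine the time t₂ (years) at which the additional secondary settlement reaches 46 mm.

S_s = C_α·H/(1+e_p)·log₁₀(t₂/t₁) ⇒ log₁₀(t₂/t₁) = S_s·(1+e_p)/(C_α·H).
log₁₀(t₂/t₁) = 0.046 × (1+1.18) / (0.034×4.9) = 0.6019
t₂ = t₁ × 10^0.6019 = 3.7 × 3.999 = 14.8 years

t₂ ≈ 14.8 years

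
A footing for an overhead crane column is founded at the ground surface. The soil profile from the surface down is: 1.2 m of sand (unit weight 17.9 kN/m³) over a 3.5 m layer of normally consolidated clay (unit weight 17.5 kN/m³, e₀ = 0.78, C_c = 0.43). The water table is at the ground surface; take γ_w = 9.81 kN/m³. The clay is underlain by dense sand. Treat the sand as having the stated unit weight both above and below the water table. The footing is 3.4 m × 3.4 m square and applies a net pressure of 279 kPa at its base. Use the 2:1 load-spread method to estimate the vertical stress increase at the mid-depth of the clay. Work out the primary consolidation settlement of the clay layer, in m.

Mid-depth of clay below the ground surface: z = 1.2 + 3.5/2 = 2.95 m.
Total vertical stress at mid-clay: σ_v = 17.9×1.2 + 17.5×1.75 = 52.105 kPa.
Pore pressure: u = 9.81×(2.95 − 0) = 28.94 kPa.
Initial effective stress: σ'_0 = σ_v − u = 52.105 − 28.94 = 23.165 kPa.
Stress increase at mid-clay by the 2:1 spreading method:
Δσ = qBL/((B+z)(L+z)) = 279×3.4×3.4/((3.4+2.95)(3.4+2.95)) = 79.986 kPa
Final effective stress: σ'_f = σ'_0 + Δσ = 23.165 + 79.986 = 103.15 kPa.
Normally consolidated clay, so the full stress increment lies on the virgin compression line:
S_c = C_c·H/(1+e₀)·log₁₀(σ'_f/σ'_0) = 0.43×3.5/(1+0.78)×log₁₀(103.15/23.165)
    = 0.84551 × 0.64864 = 0.5484 m

S_c ≈ 0.548 m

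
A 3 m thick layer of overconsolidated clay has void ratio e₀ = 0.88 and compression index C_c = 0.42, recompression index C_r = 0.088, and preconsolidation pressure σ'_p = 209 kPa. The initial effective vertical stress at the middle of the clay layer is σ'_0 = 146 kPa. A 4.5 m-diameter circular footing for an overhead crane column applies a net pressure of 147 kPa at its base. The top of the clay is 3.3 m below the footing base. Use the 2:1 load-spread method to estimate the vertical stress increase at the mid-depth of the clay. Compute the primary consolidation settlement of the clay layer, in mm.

Mid-depth of clay below the footing base: z = 3.3 + 3/2 = 4.8 m.
Stress increase at mid-clay by the 2:1 spreading method:
Δσ ≈ qD²/(D+z)² = 147×4.5²/(4.5+4.8)² = 34.417 kPa
Final effective stress: σ'_f = 146 + 34.417 = 180.42 kPa.
σ'_f = 180.42 ≤ σ'_p = 209 kPa, so the clay remains overconsolidated and only the recompression index applies:
S_c = C_r·H/(1+e₀)·log₁₀(σ'_f/σ'_0) = 0.088×3/1.88×log₁₀(180.42/146)
    = 0.14042 × 0.091932 = 0.01291 m

S_c ≈ 12.9 mm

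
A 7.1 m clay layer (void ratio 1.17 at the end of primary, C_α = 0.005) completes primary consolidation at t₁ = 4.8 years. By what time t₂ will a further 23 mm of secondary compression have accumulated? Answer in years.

S_s = C_α·H/(1+e_p)·log₁₀(t₂/t₁) ⇒ log₁₀(t₂/t₁) = S_s·(1+e_p)/(C_α·H).
log₁₀(t₂/t₁) = 0.023 × (1+1.17) / (0.005×7.1) = 1.406
t₂ = t₁ × 10^1.406 = 4.8 × 25.46 = 122.2 years

t₂ ≈ 122 years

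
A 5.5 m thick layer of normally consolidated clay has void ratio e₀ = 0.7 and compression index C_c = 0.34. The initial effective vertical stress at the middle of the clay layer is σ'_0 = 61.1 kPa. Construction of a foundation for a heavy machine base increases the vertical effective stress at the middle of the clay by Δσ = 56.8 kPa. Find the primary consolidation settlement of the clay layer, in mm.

Final effective stress: σ'_f = σ'_0 + Δσ = 61.1 + 56.8 = 117.9 kPa.
Normally consolidated clay, so the full stress increment lies on the virgin compression line:
S_c = C_c·H/(1+e₀)·log₁₀(σ'_f/σ'_0) = 0.34×5.5/(1+0.7)×log₁₀(117.9/61.1)
    = 1.1 × 0.28547 = 0.314 m

S_c ≈ 314 mm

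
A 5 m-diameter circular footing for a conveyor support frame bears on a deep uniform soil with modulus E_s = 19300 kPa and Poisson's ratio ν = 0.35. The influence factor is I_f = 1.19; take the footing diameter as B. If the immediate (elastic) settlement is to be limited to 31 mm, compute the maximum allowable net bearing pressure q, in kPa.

q ≈ 115 kPa

S_e = q·B·(1−ν²)/E_s · I_f  ⇒  q = S_e·E_s / (B·(1−ν²)·I_f).
q = 0.031 × 19300 / (5 × 0.8775 × 1.19) = 114.6 kPa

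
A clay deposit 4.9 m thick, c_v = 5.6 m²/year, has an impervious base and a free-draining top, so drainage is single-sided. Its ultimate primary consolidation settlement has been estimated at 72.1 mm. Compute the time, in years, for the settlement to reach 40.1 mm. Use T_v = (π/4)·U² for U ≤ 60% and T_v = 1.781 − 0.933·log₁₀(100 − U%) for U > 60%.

Drainage path length: H_d = H = 4.9 m (single drainage).
U = S(t)/S_ult = 40.1/72.1 = 0.5562.
U ≤ 60%: T_v = (π/4)·U² = (π/4)×0.55617² = 0.24295.
t = T_v·H_d²/c_v = 0.24295×4.9²/5.6 = 1.042 years.

t ≈ 1.04 years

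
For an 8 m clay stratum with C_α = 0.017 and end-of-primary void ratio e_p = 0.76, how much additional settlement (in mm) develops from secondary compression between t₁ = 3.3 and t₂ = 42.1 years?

Secondary compression: S_s = C_α·H/(1+e_p)·log₁₀(t₂/t₁)
S_s = 0.017×8/(1+0.76)×log₁₀(42.1/3.3)
    = 0.07727 × 1.106 = 0.08545 m

S_s ≈ 85.4 mm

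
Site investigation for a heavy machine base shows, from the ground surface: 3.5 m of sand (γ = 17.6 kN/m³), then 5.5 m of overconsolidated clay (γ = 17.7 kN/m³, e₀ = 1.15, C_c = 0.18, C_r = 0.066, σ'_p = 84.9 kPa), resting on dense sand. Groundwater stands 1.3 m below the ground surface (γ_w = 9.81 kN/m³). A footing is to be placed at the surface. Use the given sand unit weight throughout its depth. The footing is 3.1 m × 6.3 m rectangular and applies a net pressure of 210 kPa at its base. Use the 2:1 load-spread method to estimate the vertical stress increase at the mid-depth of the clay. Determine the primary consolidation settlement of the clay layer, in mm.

S_c ≈ 49.3 mm

Mid-depth of clay below the ground surface: z = 3.5 + 5.5/2 = 6.25 m.
Total vertical stress at mid-clay: σ_v = 17.6×3.5 + 17.7×2.75 = 110.28 kPa.
Pore pressure: u = 9.81×(6.25 − 1.3) = 48.56 kPa.
Initial effective stress: σ'_0 = σ_v − u = 110.28 − 48.56 = 61.72 kPa.
Stress increase at mid-clay by the 2:1 spreading method:
Δσ = qBL/((B+z)(L+z)) = 210×3.1×6.3/((3.1+6.25)(6.3+6.25)) = 34.952 kPa
Final effective stress: σ'_f = 61.72 + 34.952 = 96.672 kPa.
σ'_f = 96.672 > σ'_p = 84.9 kPa, so the stress path crosses the preconsolidation pressure — recompression up to σ'_p, then virgin compression beyond:
S_c = H/(1+e₀)·[C_r·log₁₀(σ'_p/σ'_0) + C_c·log₁₀(σ'_f/σ'_p)]
    = 5.5/2.15 × [0.066×log₁₀(84.9/61.72) + 0.18×log₁₀(96.672/84.9)]
    = 2.5581 × [0.0091398 + 0.010151] = 0.04935 m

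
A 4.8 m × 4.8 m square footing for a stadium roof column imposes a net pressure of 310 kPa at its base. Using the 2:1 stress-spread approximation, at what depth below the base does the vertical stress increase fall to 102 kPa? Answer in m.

z ≈ 3.57 m

2:1 spreading — at depth z the loaded area has grown by z in each plan dimension:
qB²/(B+z)² = Δσ_z ⇒ z = B(√(q/Δσ_z) − 1) = 4.8×(√(310/102) − 1) = 3.568 m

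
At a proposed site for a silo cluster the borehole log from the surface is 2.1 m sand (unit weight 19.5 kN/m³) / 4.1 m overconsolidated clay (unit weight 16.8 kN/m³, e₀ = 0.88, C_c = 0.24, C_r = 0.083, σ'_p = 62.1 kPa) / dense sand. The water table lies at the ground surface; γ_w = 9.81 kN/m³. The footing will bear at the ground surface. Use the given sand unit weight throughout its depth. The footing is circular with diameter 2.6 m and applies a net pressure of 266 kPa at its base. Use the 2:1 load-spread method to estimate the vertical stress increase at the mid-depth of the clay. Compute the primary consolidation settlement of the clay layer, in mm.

S_c ≈ 86.1 mm

Mid-depth of clay below the ground surface: z = 2.1 + 4.1/2 = 4.15 m.
Total vertical stress at mid-clay: σ_v = 19.5×2.1 + 16.8×2.05 = 75.39 kPa.
Pore pressure: u = 9.81×(4.15 − 0) = 40.712 kPa.
Initial effective stress: σ'_0 = σ_v − u = 75.39 − 40.712 = 34.678 kPa.
Stress increase at mid-clay by the 2:1 spreading method:
Δσ ≈ qD²/(D+z)² = 266×2.6²/(2.6+4.15)² = 39.466 kPa
Final effective stress: σ'_f = 34.678 + 39.466 = 74.144 kPa.
σ'_f = 74.144 > σ'_p = 62.1 kPa, so the stress path crosses the preconsolidation pressure — recompression up to σ'_p, then virgin compression beyond:
S_c = H/(1+e₀)·[C_r·log₁₀(σ'_p/σ'_0) + C_c·log₁₀(σ'_f/σ'_p)]
    = 4.1/1.88 × [0.083×log₁₀(62.1/34.678) + 0.24×log₁₀(74.144/62.1)]
    = 2.1809 × [0.021002 + 0.018476] = 0.0861 m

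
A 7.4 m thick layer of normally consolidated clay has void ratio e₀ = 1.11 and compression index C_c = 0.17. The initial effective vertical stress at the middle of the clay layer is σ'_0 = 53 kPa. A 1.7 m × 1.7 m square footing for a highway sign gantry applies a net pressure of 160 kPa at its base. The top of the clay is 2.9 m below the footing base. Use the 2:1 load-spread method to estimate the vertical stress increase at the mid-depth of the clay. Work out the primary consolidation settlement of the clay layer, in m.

Mid-depth of clay below the footing base: z = 2.9 + 7.4/2 = 6.6 m.
Stress increase at mid-clay by the 2:1 spreading method:
Δσ = qBL/((B+z)(L+z)) = 160×1.7×1.7/((1.7+6.6)(1.7+6.6)) = 6.7121 kPa
Final effective stress: σ'_f = σ'_0 + Δσ = 53 + 6.7121 = 59.712 kPa.
Normally consolidated clay, so the full stress increment lies on the virgin compression line:
S_c = C_c·H/(1+e₀)·log₁₀(σ'_f/σ'_0) = 0.17×7.4/(1+1.11)×log₁₀(59.712/53)
    = 0.59621 × 0.051786 = 0.03088 m

S_c ≈ 0.0309 m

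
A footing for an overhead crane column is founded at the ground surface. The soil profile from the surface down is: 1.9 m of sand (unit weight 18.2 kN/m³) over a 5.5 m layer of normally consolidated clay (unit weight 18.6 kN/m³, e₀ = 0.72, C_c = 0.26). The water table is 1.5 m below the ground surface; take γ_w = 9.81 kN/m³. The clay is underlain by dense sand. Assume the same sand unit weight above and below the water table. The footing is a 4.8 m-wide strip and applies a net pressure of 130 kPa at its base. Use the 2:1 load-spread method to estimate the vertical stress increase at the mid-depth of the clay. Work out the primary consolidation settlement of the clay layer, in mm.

Mid-depth of clay below the ground surface: z = 1.9 + 5.5/2 = 4.65 m.
Total vertical stress at mid-clay: σ_v = 18.2×1.9 + 18.6×2.75 = 85.73 kPa.
Pore pressure: u = 9.81×(4.65 − 1.5) = 30.902 kPa.
Initial effective stress: σ'_0 = σ_v − u = 85.73 − 30.902 = 54.828 kPa.
Stress increase at mid-clay by the 2:1 spreading method:
Δσ = qB/(B+z) = 130×4.8/(4.8+4.65) = 66.032 kPa
Final effective stress: σ'_f = σ'_0 + Δσ = 54.828 + 66.032 = 120.86 kPa.
Normally consolidated clay, so the full stress increment lies on the virgin compression line:
S_c = C_c·H/(1+e₀)·log₁₀(σ'_f/σ'_0) = 0.26×5.5/(1+0.72)×log₁₀(120.86/54.828)
    = 0.8314 × 0.34328 = 0.2854 m

S_c ≈ 285 mm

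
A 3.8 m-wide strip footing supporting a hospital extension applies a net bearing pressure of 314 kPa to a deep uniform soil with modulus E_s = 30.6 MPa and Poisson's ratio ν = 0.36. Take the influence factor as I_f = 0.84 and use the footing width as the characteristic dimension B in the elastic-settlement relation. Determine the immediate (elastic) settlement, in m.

S_e ≈ 0.0285 m

Immediate (elastic) settlement: S_e = q·B·(1−ν²)/E_s · I_f.
E_s = 30.6 MPa = 30600 kPa.
S_e = 314 × 3.8 × (1 − 0.36²) / 30600 × 0.84
    = 314 × 3.8 × 0.8704 / 30600 × 0.84
    = 0.02851 m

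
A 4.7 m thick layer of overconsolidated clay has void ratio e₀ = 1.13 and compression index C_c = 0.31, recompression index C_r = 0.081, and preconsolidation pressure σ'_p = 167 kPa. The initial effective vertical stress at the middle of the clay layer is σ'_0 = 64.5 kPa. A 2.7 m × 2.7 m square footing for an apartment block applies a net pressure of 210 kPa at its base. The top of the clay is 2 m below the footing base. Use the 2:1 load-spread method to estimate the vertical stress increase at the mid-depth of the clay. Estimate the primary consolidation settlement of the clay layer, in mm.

S_c ≈ 30.3 mm

Mid-depth of clay below the footing base: z = 2 + 4.7/2 = 4.35 m.
Stress increase at mid-clay by the 2:1 spreading method:
Δσ = qBL/((B+z)(L+z)) = 210×2.7×2.7/((2.7+4.35)(2.7+4.35)) = 30.801 kPa
Final effective stress: σ'_f = 64.5 + 30.801 = 95.301 kPa.
σ'_f = 95.301 ≤ σ'_p = 167 kPa, so the clay remains overconsolidated and only the recompression index applies:
S_c = C_r·H/(1+e₀)·log₁₀(σ'_f/σ'_0) = 0.081×4.7/2.13×log₁₀(95.301/64.5)
    = 0.17873 × 0.16954 = 0.0303 m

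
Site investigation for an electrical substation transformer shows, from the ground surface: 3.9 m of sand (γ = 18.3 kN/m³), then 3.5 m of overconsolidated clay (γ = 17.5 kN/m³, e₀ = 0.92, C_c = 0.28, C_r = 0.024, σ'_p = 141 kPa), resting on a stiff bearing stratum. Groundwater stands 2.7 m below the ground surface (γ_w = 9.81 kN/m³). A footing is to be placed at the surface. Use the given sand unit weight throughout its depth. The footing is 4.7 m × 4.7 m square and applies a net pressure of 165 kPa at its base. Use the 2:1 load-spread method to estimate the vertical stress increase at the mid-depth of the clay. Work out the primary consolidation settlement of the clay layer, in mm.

Mid-depth of clay below the ground surface: z = 3.9 + 3.5/2 = 5.65 m.
Total vertical stress at mid-clay: σ_v = 18.3×3.9 + 17.5×1.75 = 102 kPa.
Pore pressure: u = 9.81×(5.65 − 2.7) = 28.94 kPa.
Initial effective stress: σ'_0 = σ_v − u = 102 − 28.94 = 73.06 kPa.
Stress increase at mid-clay by the 2:1 spreading method:
Δσ = qBL/((B+z)(L+z)) = 165×4.7×4.7/((4.7+5.65)(4.7+5.65)) = 34.025 kPa
Final effective stress: σ'_f = 73.06 + 34.025 = 107.09 kPa.
σ'_f = 107.09 ≤ σ'_p = 141 kPa, so the clay remains overconsolidated and only the recompression index applies:
S_c = C_r·H/(1+e₀)·log₁₀(σ'_f/σ'_0) = 0.024×3.5/1.92×log₁₀(107.09/73.06)
    = 0.04375 × 0.16607 = 0.007265 m

S_c ≈ 7.27 mm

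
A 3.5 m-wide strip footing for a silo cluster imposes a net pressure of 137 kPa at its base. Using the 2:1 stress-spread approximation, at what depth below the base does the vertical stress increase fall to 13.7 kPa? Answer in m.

2:1 spreading — at depth z the loaded area has grown by z in each plan dimension:
qB/(B+z) = Δσ_z ⇒ z = qB/Δσ_z − B = 137×3.5/13.7 − 3.5 = 31.5 m

z ≈ 31.5 m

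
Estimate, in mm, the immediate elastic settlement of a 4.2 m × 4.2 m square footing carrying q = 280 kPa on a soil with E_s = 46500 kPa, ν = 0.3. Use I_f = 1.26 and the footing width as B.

S_e ≈ 29 mm

Immediate (elastic) settlement: S_e = q·B·(1−ν²)/E_s · I_f.
S_e = 280 × 4.2 × (1 − 0.3²) / 46500 × 1.26
    = 280 × 4.2 × 0.91 / 46500 × 1.26
    = 0.029 m = 29 mm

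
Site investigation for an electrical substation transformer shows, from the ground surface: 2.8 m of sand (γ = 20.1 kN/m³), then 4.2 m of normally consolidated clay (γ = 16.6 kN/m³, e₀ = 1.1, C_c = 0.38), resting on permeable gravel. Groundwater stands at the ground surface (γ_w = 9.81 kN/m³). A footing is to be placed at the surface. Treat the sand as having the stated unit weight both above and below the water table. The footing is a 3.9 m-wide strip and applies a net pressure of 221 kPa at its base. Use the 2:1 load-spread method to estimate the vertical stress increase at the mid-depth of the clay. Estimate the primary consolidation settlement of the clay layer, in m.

Mid-depth of clay below the ground surface: z = 2.8 + 4.2/2 = 4.9 m.
Total vertical stress at mid-clay: σ_v = 20.1×2.8 + 16.6×2.1 = 91.14 kPa.
Pore pressure: u = 9.81×(4.9 − 0) = 48.069 kPa.
Initial effective stress: σ'_0 = σ_v − u = 91.14 − 48.069 = 43.071 kPa.
Stress increase at mid-clay by the 2:1 spreading method:
Δσ = qB/(B+z) = 221×3.9/(3.9+4.9) = 97.943 kPa
Final effective stress: σ'_f = σ'_0 + Δσ = 43.071 + 97.943 = 141.01 kPa.
Normally consolidated clay, so the full stress increment lies on the virgin compression line:
S_c = C_c·H/(1+e₀)·log₁₀(σ'_f/σ'_0) = 0.38×4.2/(1+1.1)×log₁₀(141.01/43.071)
    = 0.76 × 0.51506 = 0.3914 m

S_c ≈ 0.391 m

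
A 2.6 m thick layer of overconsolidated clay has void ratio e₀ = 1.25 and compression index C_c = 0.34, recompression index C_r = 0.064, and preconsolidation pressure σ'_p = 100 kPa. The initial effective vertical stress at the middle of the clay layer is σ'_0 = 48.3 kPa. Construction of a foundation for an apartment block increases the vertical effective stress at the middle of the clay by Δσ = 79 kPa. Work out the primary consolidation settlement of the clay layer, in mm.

Final effective stress: σ'_f = 48.3 + 79 = 127.3 kPa.
σ'_f = 127.3 > σ'_p = 100 kPa, so the stress path crosses the preconsolidation pressure — recompression up to σ'_p, then virgin compression beyond:
S_c = H/(1+e₀)·[C_r·log₁₀(σ'_p/σ'_0) + C_c·log₁₀(σ'_f/σ'_p)]
    = 2.6/2.25 × [0.064×log₁₀(100/48.3) + 0.34×log₁₀(127.3/100)]
    = 1.1556 × [0.020227 + 0.035642] = 0.06456 m

S_c ≈ 64.6 mm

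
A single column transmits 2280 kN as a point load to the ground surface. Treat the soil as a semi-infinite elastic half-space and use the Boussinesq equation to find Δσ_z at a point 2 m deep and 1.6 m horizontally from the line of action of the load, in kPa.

Δσ_z ≈ 79 kPa

Boussinesq vertical stress below a point load on an elastic half-space:
Δσ_z = 3P/(2πz²) · [1 + (r/z)²]^(−5/2)
r/z = 1.6/2 = 0.8; [1+(r/z)²]^(−5/2) = 0.29033.
Δσ_z = 3×2280/(2π×2²) × 0.29033 = 272.15 × 0.29033 = 79.01 kPa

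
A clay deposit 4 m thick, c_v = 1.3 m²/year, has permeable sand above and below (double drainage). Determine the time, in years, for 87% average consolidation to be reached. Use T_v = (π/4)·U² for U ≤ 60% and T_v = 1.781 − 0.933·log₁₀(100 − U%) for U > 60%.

t ≈ 2.28 years

Drainage path length: H_d = H/2 = 2 m (double drainage).
U > 60%: T_v = 1.781 − 0.933·log₁₀(100 − 87) = 0.74169.
t = T_v·H_d²/c_v = 0.74169×2²/1.3 = 2.282 years.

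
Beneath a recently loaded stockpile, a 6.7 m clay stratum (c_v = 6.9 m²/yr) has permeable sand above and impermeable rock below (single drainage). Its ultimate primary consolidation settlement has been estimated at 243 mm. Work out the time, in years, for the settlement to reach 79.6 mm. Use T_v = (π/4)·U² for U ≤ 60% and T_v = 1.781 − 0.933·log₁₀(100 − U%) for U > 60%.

Drainage path length: H_d = H = 6.7 m (single drainage).
U = S(t)/S_ult = 79.6/243 = 0.3276.
U ≤ 60%: T_v = (π/4)·U² = (π/4)×0.32757² = 0.084276.
t = T_v·H_d²/c_v = 0.084276×6.7²/6.9 = 0.5483 years.

t ≈ 0.548 years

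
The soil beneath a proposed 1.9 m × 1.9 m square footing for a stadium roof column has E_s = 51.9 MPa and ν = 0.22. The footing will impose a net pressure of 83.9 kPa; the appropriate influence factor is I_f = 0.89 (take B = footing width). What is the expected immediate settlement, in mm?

S_e ≈ 2.6 mm

Immediate (elastic) settlement: S_e = q·B·(1−ν²)/E_s · I_f.
E_s = 51.9 MPa = 51900 kPa.
S_e = 83.9 × 1.9 × (1 − 0.22²) / 51900 × 0.89
    = 83.9 × 1.9 × 0.9516 / 51900 × 0.89
    = 0.002601 m = 2.601 mm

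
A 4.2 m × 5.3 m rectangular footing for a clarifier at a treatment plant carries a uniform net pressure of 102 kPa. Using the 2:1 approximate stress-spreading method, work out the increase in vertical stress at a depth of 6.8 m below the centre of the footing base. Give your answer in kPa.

Δσ_z ≈ 17.1 kPa

By the 2:1 method the load spreads at 1 horizontal : 2 vertical, so at depth z the loaded area has grown by z in each plan dimension:
Δσ = qBL/((B+z)(L+z)) = 102×4.2×5.3/((4.2+6.8)(5.3+6.8)) = 17.059 kPa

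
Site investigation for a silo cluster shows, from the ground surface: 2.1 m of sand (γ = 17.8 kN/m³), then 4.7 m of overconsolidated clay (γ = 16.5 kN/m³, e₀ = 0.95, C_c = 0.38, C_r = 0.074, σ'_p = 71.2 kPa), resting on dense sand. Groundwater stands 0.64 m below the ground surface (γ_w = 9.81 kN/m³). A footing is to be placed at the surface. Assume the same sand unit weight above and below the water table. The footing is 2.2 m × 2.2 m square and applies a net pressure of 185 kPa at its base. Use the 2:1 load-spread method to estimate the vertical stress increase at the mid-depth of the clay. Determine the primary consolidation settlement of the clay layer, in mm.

Mid-depth of clay below the ground surface: z = 2.1 + 4.7/2 = 4.45 m.
Total vertical stress at mid-clay: σ_v = 17.8×2.1 + 16.5×2.35 = 76.155 kPa.
Pore pressure: u = 9.81×(4.45 − 0.64) = 37.376 kPa.
Initial effective stress: σ'_0 = σ_v − u = 76.155 − 37.376 = 38.779 kPa.
Stress increase at mid-clay by the 2:1 spreading method:
Δσ = qBL/((B+z)(L+z)) = 185×2.2×2.2/((2.2+4.45)(2.2+4.45)) = 20.248 kPa
Final effective stress: σ'_f = 38.779 + 20.248 = 59.027 kPa.
σ'_f = 59.027 ≤ σ'_p = 71.2 kPa, so the clay remains overconsolidated and only the recompression index applies:
S_c = C_r·H/(1+e₀)·log₁₀(σ'_f/σ'_0) = 0.074×4.7/1.95×log₁₀(59.027/38.779)
    = 0.17836 × 0.18245 = 0.03254 m

S_c ≈ 32.5 mm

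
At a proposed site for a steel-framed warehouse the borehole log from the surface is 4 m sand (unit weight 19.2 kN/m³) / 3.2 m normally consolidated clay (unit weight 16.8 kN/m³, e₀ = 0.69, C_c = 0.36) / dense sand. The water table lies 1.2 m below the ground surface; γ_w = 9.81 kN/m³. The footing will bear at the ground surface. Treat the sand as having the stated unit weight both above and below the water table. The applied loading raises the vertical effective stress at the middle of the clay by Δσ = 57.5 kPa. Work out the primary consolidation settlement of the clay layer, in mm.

S_c ≈ 198 mm

Mid-depth of clay below the ground surface: z = 4 + 3.2/2 = 5.6 m.
Total vertical stress at mid-clay: σ_v = 19.2×4 + 16.8×1.6 = 103.68 kPa.
Pore pressure: u = 9.81×(5.6 − 1.2) = 43.164 kPa.
Initial effective stress: σ'_0 = σ_v − u = 103.68 − 43.164 = 60.516 kPa.
Final effective stress: σ'_f = σ'_0 + Δσ = 60.516 + 57.5 = 118.02 kPa.
Normally consolidated clay, so the full stress increment lies on the virgin compression line:
S_c = C_c·H/(1+e₀)·log₁₀(σ'_f/σ'_0) = 0.36×3.2/(1+0.69)×log₁₀(118.02/60.516)
    = 0.68166 × 0.29009 = 0.1977 m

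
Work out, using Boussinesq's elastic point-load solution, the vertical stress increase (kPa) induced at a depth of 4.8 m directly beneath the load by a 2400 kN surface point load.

Δσ_z ≈ 49.7 kPa

Boussinesq vertical stress below a point load on an elastic half-space:
Δσ_z = 3P/(2πz²) · [1 + (r/z)²]^(−5/2)
r/z = 0/4.8 = 0; [1+(r/z)²]^(−5/2) = 1.
Δσ_z = 3×2400/(2π×4.8²) × 1 = 49.736 × 1 = 49.74 kPa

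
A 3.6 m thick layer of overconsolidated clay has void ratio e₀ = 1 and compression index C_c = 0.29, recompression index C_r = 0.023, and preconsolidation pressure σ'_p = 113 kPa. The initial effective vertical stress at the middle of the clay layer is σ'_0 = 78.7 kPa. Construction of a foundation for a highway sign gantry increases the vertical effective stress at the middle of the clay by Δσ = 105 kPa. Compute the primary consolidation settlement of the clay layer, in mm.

S_c ≈ 117 mm

Final effective stress: σ'_f = 78.7 + 105 = 183.7 kPa.
σ'_f = 183.7 > σ'_p = 113 kPa, so the stress path crosses the preconsolidation pressure — recompression up to σ'_p, then virgin compression beyond:
S_c = H/(1+e₀)·[C_r·log₁₀(σ'_p/σ'_0) + C_c·log₁₀(σ'_f/σ'_p)]
    = 3.6/2 × [0.023×log₁₀(113/78.7) + 0.29×log₁₀(183.7/113)]
    = 1.8 × [0.0036134 + 0.061199] = 0.1167 m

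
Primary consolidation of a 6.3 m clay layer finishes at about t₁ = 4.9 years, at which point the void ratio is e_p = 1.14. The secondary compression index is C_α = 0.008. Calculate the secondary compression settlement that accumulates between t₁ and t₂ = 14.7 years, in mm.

Secondary compression: S_s = C_α·H/(1+e_p)·log₁₀(t₂/t₁)
S_s = 0.008×6.3/(1+1.14)×log₁₀(14.7/4.9)
    = 0.02355 × 0.4771 = 0.01124 m

S_s ≈ 11.2 mm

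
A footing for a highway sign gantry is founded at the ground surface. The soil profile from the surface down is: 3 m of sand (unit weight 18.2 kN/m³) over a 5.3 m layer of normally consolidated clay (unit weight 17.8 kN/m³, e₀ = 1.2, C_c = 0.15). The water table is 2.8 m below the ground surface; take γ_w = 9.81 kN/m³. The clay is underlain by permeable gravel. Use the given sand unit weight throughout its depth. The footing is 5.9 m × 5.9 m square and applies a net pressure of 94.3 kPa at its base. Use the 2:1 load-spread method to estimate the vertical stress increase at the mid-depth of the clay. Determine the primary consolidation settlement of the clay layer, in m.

Mid-depth of clay below the ground surface: z = 3 + 5.3/2 = 5.65 m.
Total vertical stress at mid-clay: σ_v = 18.2×3 + 17.8×2.65 = 101.77 kPa.
Pore pressure: u = 9.81×(5.65 − 2.8) = 27.959 kPa.
Initial effective stress: σ'_0 = σ_v − u = 101.77 − 27.959 = 73.811 kPa.
Stress increase at mid-clay by the 2:1 spreading method:
Δσ = qBL/((B+z)(L+z)) = 94.3×5.9×5.9/((5.9+5.65)(5.9+5.65)) = 24.607 kPa
Final effective stress: σ'_f = σ'_0 + Δσ = 73.811 + 24.607 = 98.418 kPa.
Normally consolidated clay, so the full stress increment lies on the virgin compression line:
S_c = C_c·H/(1+e₀)·log₁₀(σ'_f/σ'_0) = 0.15×5.3/(1+1.2)×log₁₀(98.418/73.811)
    = 0.36136 × 0.12495 = 0.04515 m

S_c ≈ 0.0452 m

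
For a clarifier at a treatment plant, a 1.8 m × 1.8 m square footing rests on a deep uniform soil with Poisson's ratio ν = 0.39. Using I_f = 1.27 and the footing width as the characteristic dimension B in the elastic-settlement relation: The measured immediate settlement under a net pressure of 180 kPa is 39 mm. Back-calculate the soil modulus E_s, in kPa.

S_e = q·B·(1−ν²)/E_s · I_f  ⇒  E_s = q·B·(1−ν²)·I_f / S_e.
E_s = 180 × 1.8 × 0.8479 × 1.27 / 0.039 = 8946 kPa

E_s ≈ 8950 kPa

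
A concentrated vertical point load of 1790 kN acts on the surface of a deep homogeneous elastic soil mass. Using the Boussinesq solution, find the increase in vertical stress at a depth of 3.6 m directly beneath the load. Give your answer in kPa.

Δσ_z ≈ 65.9 kPa

Boussinesq vertical stress below a point load on an elastic half-space:
Δσ_z = 3P/(2πz²) · [1 + (r/z)²]^(−5/2)
r/z = 0/3.6 = 0; [1+(r/z)²]^(−5/2) = 1.
Δσ_z = 3×1790/(2π×3.6²) × 1 = 65.946 × 1 = 65.95 kPa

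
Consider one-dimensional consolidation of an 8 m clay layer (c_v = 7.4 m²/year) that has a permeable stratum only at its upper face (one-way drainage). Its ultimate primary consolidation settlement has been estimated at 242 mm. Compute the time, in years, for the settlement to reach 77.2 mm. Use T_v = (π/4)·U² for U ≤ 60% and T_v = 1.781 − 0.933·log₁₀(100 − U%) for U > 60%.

Drainage path length: H_d = H = 8 m (single drainage).
U = S(t)/S_ult = 77.2/242 = 0.319.
U ≤ 60%: T_v = (π/4)·U² = (π/4)×0.31901² = 0.079927.
t = T_v·H_d²/c_v = 0.079927×8²/7.4 = 0.6913 years.

t ≈ 0.691 years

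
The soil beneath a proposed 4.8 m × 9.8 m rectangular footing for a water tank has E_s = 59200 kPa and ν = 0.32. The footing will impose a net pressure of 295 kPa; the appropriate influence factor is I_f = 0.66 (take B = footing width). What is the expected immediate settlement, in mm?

Immediate (elastic) settlement: S_e = q·B·(1−ν²)/E_s · I_f.
S_e = 295 × 4.8 × (1 − 0.32²) / 59200 × 0.66
    = 295 × 4.8 × 0.8976 / 59200 × 0.66
    = 0.01417 m = 14.17 mm

S_e ≈ 14.2 mm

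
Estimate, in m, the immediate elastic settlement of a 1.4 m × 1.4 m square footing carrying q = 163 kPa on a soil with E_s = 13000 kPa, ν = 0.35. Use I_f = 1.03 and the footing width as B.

S_e ≈ 0.0159 m

Immediate (elastic) settlement: S_e = q·B·(1−ν²)/E_s · I_f.
S_e = 163 × 1.4 × (1 − 0.35²) / 13000 × 1.03
    = 163 × 1.4 × 0.8775 / 13000 × 1.03
    = 0.01587 m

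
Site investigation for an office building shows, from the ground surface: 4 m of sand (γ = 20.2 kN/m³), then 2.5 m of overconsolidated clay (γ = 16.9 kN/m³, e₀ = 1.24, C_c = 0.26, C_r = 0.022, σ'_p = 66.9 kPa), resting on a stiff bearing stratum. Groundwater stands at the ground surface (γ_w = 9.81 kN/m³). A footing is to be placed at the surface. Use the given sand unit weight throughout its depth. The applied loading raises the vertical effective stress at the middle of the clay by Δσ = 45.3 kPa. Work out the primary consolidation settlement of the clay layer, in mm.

Mid-depth of clay below the ground surface: z = 4 + 2.5/2 = 5.25 m.
Total vertical stress at mid-clay: σ_v = 20.2×4 + 16.9×1.25 = 101.92 kPa.
Pore pressure: u = 9.81×(5.25 − 0) = 51.503 kPa.
Initial effective stress: σ'_0 = σ_v − u = 101.92 − 51.503 = 50.417 kPa.
Final effective stress: σ'_f = 50.417 + 45.3 = 95.717 kPa.
σ'_f = 95.717 > σ'_p = 66.9 kPa, so the stress path crosses the preconsolidation pressure — recompression up to σ'_p, then virgin compression beyond:
S_c = H/(1+e₀)·[C_r·log₁₀(σ'_p/σ'_0) + C_c·log₁₀(σ'_f/σ'_p)]
    = 2.5/2.24 × [0.022×log₁₀(66.9/50.417) + 0.26×log₁₀(95.717/66.9)]
    = 1.1161 × [0.0027027 + 0.040446] = 0.04816 m

S_c ≈ 48.2 mm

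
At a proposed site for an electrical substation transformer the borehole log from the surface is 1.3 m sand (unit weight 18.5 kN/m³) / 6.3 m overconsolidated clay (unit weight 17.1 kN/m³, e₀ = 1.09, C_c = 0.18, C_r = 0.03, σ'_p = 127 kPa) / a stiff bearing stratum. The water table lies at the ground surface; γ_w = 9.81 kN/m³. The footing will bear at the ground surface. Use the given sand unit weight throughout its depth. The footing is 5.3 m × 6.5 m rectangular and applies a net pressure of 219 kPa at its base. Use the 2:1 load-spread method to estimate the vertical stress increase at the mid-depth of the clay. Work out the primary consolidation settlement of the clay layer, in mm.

Mid-depth of clay below the ground surface: z = 1.3 + 6.3/2 = 4.45 m.
Total vertical stress at mid-clay: σ_v = 18.5×1.3 + 17.1×3.15 = 77.915 kPa.
Pore pressure: u = 9.81×(4.45 − 0) = 43.655 kPa.
Initial effective stress: σ'_0 = σ_v − u = 77.915 − 43.655 = 34.26 kPa.
Stress increase at mid-clay by the 2:1 spreading method:
Δσ = qBL/((B+z)(L+z)) = 219×5.3×6.5/((5.3+4.45)(6.5+4.45)) = 70.667 kPa
Final effective stress: σ'_f = 34.26 + 70.667 = 104.93 kPa.
σ'_f = 104.93 ≤ σ'_p = 127 kPa, so the clay remains overconsolidated and only the recompression index applies:
S_c = C_r·H/(1+e₀)·log₁₀(σ'_f/σ'_0) = 0.03×6.3/2.09×log₁₀(104.93/34.26)
    = 0.090432 × 0.48611 = 0.04396 m

S_c ≈ 44 mm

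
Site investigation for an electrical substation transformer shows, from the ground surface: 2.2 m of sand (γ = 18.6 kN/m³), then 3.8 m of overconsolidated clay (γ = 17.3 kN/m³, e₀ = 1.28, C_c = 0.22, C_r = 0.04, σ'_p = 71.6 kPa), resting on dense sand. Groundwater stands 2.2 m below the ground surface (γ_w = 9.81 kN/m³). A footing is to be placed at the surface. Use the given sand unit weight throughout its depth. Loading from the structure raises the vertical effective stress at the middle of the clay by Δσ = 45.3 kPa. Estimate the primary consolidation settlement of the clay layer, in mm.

Mid-depth of clay below the ground surface: z = 2.2 + 3.8/2 = 4.1 m.
Total vertical stress at mid-clay: σ_v = 18.6×2.2 + 17.3×1.9 = 73.79 kPa.
Pore pressure: u = 9.81×(4.1 − 2.2) = 18.639 kPa.
Initial effective stress: σ'_0 = σ_v − u = 73.79 − 18.639 = 55.151 kPa.
Final effective stress: σ'_f = 55.151 + 45.3 = 100.45 kPa.
σ'_f = 100.45 > σ'_p = 71.6 kPa, so the stress path crosses the preconsolidation pressure — recompression up to σ'_p, then virgin compression beyond:
S_c = H/(1+e₀)·[C_r·log₁₀(σ'_p/σ'_0) + C_c·log₁₀(σ'_f/σ'_p)]
    = 3.8/2.28 × [0.04×log₁₀(71.6/55.151) + 0.22×log₁₀(100.45/71.6)]
    = 1.6667 × [0.0045344 + 0.032348] = 0.06147 m

S_c ≈ 61.5 mm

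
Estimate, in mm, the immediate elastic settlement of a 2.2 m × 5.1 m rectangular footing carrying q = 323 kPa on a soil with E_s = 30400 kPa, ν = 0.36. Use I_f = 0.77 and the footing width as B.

S_e ≈ 15.7 mm

Immediate (elastic) settlement: S_e = q·B·(1−ν²)/E_s · I_f.
S_e = 323 × 2.2 × (1 − 0.36²) / 30400 × 0.77
    = 323 × 2.2 × 0.8704 / 30400 × 0.77
    = 0.01567 m = 15.67 mm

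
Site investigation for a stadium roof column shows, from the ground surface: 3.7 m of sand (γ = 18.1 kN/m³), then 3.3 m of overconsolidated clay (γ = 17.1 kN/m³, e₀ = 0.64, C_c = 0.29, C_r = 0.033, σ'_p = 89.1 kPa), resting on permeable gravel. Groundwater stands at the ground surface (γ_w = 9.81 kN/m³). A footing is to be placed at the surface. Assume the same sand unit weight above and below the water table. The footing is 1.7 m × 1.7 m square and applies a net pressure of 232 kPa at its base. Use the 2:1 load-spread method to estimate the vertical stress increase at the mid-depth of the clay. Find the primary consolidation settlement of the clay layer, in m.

S_c ≈ 0.00792 m

Mid-depth of clay below the ground surface: z = 3.7 + 3.3/2 = 5.35 m.
Total vertical stress at mid-clay: σ_v = 18.1×3.7 + 17.1×1.65 = 95.185 kPa.
Pore pressure: u = 9.81×(5.35 − 0) = 52.483 kPa.
Initial effective stress: σ'_0 = σ_v − u = 95.185 − 52.483 = 42.702 kPa.
Stress increase at mid-clay by the 2:1 spreading method:
Δσ = qBL/((B+z)(L+z)) = 232×1.7×1.7/((1.7+5.35)(1.7+5.35)) = 13.49 kPa
Final effective stress: σ'_f = 42.702 + 13.49 = 56.192 kPa.
σ'_f = 56.192 ≤ σ'_p = 89.1 kPa, so the clay remains overconsolidated and only the recompression index applies:
S_c = C_r·H/(1+e₀)·log₁₀(σ'_f/σ'_0) = 0.033×3.3/1.64×log₁₀(56.192/42.702)
    = 0.066403 × 0.11923 = 0.007917 m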